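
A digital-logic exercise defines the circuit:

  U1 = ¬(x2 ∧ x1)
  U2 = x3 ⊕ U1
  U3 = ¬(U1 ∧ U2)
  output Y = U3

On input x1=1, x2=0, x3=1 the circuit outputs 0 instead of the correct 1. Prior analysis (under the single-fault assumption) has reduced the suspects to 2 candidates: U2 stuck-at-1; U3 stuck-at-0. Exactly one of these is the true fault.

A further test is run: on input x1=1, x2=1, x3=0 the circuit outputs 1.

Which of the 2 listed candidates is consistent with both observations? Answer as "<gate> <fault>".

U2 stuck-at-1

Evaluate each candidate on input x1=1, x2=1, x3=0:
  U2 stuck-at-1: U1=0, U2=1 [stuck-at-1], U3=1 → 1 — matches
  U3 stuck-at-0: U1=0, U2=0, U3=0 [stuck-at-0] → 0 — eliminated
Only U2 stuck-at-1 reproduces the observed 1.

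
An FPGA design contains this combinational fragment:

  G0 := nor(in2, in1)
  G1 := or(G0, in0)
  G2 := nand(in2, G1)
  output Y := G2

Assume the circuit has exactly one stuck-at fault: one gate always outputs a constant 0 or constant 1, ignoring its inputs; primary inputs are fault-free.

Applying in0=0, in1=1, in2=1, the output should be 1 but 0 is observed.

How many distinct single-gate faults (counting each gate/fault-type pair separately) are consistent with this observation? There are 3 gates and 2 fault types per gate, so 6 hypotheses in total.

3

Fault-free: G0=0, G1=0, G2=1 → 1. Observed 0.
  G0 stuck-at-0: output 1 ✗
  G0 stuck-at-1: output 0 ✓
  G1 stuck-at-0: output 1 ✗
  G1 stuck-at-1: output 0 ✓
  G2 stuck-at-0: output 0 ✓
  G2 stuck-at-1: output 1 ✗
Consistent faults: {G0 stuck-at-1, G1 stuck-at-1, G2 stuck-at-0} — 3 in all.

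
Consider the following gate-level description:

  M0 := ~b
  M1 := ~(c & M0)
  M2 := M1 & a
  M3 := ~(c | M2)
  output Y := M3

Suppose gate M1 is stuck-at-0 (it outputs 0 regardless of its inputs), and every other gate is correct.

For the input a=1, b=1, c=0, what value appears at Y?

1

Propagate with M1 forced: M0=0, M1=0 [stuck-at-0], M2=0, M3=1.
So Y = 1. (Without the fault it would be 0.)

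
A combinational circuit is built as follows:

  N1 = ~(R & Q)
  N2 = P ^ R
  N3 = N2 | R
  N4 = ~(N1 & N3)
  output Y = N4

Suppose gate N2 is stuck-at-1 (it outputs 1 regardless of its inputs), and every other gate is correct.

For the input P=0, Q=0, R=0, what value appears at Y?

Propagate with N2 forced: N1=1, N2=1 [stuck-at-1], N3=1, N4=0.
So Y = 0. (Without the fault it would be 1.)

0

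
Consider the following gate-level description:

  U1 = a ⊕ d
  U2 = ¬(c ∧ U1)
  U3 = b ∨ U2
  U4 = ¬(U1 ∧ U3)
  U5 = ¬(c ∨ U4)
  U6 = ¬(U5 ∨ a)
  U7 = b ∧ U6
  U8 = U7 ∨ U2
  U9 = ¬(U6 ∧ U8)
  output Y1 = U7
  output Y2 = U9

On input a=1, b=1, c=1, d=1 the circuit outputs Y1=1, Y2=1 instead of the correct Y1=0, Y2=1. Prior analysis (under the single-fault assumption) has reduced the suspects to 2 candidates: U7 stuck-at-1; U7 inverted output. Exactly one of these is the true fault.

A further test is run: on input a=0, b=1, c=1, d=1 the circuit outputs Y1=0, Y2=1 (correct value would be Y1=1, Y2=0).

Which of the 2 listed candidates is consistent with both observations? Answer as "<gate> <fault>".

U7 inverted output

Evaluate each candidate on input a=0, b=1, c=1, d=1:
  U7 stuck-at-1: U1=1, U2=0, U3=1, U4=0, U5=0, U6=1, U7=1 [stuck-at-1], U8=1, U9=0 → Y1=1, Y2=0 — eliminated
  U7 inverted output: U1=1, U2=0, U3=1, U4=0, U5=0, U6=1, U7=0 [inverted output], U8=0, U9=1 → Y1=0, Y2=1 — matches
Only U7 inverted output reproduces the observed Y1=0, Y2=1.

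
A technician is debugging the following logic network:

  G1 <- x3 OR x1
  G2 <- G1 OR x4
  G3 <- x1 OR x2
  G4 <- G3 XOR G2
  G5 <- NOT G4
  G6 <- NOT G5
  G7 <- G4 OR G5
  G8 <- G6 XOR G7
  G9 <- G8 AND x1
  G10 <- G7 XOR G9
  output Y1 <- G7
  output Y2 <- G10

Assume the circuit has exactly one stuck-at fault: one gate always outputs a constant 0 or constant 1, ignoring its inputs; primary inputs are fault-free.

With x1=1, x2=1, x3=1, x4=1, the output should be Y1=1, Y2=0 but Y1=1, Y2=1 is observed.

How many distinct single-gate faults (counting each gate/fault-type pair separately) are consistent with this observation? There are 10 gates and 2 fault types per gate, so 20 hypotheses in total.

7

Fault-free: G1=1, G2=1, G3=1, G4=0, G5=1, G6=0, G7=1, G8=1, G9=1, G10=0 → Y1=1, Y2=0. Observed Y1=1, Y2=1.
  G1: none of the 2 fault types match ✗
  G2: stuck-at-0 ✓; others ✗
  G3: stuck-at-0 ✓; others ✗
  G4: stuck-at-1 ✓; others ✗
  G5: none of the 2 fault types match ✗
  G6: stuck-at-1 ✓; others ✗
  G7: none of the 2 fault types match ✗
  G8: stuck-at-0 ✓; others ✗
  G9: stuck-at-0 ✓; others ✗
  G10: stuck-at-1 ✓; others ✗
Consistent faults: {G2 stuck-at-0, G3 stuck-at-0, G4 stuck-at-1, G6 stuck-at-1, G8 stuck-at-0, G9 stuck-at-0, G10 stuck-at-1} — 7 in all.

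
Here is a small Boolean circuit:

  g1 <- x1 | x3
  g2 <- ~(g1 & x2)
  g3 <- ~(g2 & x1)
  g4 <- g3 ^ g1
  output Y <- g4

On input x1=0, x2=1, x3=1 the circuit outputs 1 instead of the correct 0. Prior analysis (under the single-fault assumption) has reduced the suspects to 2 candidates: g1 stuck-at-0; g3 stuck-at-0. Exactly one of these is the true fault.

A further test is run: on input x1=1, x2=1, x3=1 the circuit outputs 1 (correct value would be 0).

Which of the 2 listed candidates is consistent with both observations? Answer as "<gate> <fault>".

g3 stuck-at-0

Evaluate each candidate on input x1=1, x2=1, x3=1:
  g1 stuck-at-0: g1=0 [stuck-at-0], g2=1, g3=0, g4=0 → 0 — eliminated
  g3 stuck-at-0: g1=1, g2=0, g3=0 [stuck-at-0], g4=1 → 1 — matches
Only g3 stuck-at-0 reproduces the observed 1.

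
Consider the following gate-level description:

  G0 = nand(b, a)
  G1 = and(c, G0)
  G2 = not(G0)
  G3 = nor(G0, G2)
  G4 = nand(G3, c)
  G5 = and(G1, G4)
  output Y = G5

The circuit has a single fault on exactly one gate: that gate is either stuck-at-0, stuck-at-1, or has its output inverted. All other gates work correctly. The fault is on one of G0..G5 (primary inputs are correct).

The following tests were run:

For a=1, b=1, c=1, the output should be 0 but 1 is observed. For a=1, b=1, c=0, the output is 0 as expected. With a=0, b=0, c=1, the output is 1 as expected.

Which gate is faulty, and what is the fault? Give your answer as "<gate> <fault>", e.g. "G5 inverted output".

G0 stuck-at-1

Fault-free values for test 1 (a=1, b=1, c=1): G0=0, G1=0, G2=1, G3=0, G4=1, G5=0, giving Y=0. Observed 1.
Test 1: faults giving observed 1 are {G0 stuck-at-1, G0 inverted output, G1 stuck-at-1, G1 inverted output, G5 stuck-at-1, G5 inverted output}.
Test 2 (a=1, b=1, c=0): fault-free G0=0, G1=0, G2=1, G3=0, G4=1, G5=0 → 0; observed 0. Eliminates G1 stuck-at-1, G1 inverted output, G5 stuck-at-1, G5 inverted output.
Test 3 (a=0, b=0, c=1): fault-free G0=1, G1=1, G2=0, G3=0, G4=1, G5=1 → 1; observed 1. Eliminates G0 inverted output.
Only G0 stuck-at-1 is consistent with every test.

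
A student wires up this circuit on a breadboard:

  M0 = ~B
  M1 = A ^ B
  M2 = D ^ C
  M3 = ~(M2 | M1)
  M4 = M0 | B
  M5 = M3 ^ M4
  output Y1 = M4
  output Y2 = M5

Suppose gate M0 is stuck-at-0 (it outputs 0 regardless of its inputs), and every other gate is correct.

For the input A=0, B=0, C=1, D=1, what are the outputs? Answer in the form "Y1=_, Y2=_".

Y1=0, Y2=1

Propagate with M0 forced: M0=0 [stuck-at-0], M1=0, M2=0, M3=1, M4=0, M5=1.
So the outputs are Y1=0, Y2=1. (Without the fault they would be Y1=1, Y2=0.)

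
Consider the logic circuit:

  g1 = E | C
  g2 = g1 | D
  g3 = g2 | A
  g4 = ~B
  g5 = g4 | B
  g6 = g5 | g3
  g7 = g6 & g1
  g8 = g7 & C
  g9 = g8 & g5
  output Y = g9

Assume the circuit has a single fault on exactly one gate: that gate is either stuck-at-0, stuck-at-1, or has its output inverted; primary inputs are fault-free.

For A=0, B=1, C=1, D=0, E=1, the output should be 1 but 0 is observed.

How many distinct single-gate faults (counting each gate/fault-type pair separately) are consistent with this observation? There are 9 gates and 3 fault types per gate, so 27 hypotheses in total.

12

Fault-free: g1=1, g2=1, g3=1, g4=0, g5=1, g6=1, g7=1, g8=1, g9=1 → 1. Observed 0.
  g1: stuck-at-0, inverted output ✓; others ✗
  g2: none of the 3 fault types match ✗
  g3: none of the 3 fault types match ✗
  g4: none of the 3 fault types match ✗
  g5: stuck-at-0, inverted output ✓; others ✗
  g6: stuck-at-0, inverted output ✓; others ✗
  g7: stuck-at-0, inverted output ✓; others ✗
  g8: stuck-at-0, inverted output ✓; others ✗
  g9: stuck-at-0, inverted output ✓; others ✗
Consistent faults: {g1 stuck-at-0, g1 inverted output, g5 stuck-at-0, g5 inverted output, g6 stuck-at-0, g6 inverted output, g7 stuck-at-0, g7 inverted output, g8 stuck-at-0, g8 inverted output, g9 stuck-at-0, g9 inverted output} — 12 in all.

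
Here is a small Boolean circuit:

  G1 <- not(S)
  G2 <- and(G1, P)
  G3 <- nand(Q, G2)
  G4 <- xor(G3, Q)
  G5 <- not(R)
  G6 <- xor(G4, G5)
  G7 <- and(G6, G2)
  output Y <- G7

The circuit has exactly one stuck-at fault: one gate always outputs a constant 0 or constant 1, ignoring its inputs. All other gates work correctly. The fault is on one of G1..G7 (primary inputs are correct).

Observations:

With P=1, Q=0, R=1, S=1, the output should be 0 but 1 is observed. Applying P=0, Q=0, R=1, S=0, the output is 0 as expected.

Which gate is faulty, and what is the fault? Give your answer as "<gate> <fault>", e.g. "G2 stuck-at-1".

G1 stuck-at-1

Fault-free values for test 1 (P=1, Q=0, R=1, S=1): G1=0, G2=0, G3=1, G4=1, G5=0, G6=1, G7=0, giving Y=0. Observed 1.
Test 1: faults giving observed 1 are {G1 stuck-at-1, G2 stuck-at-1, G7 stuck-at-1}.
Test 2 (P=0, Q=0, R=1, S=0): fault-free G1=1, G2=0, G3=1, G4=1, G5=0, G6=1, G7=0 → 0; observed 0. Eliminates G2 stuck-at-1, G7 stuck-at-1.
Only G1 stuck-at-1 is consistent with every test.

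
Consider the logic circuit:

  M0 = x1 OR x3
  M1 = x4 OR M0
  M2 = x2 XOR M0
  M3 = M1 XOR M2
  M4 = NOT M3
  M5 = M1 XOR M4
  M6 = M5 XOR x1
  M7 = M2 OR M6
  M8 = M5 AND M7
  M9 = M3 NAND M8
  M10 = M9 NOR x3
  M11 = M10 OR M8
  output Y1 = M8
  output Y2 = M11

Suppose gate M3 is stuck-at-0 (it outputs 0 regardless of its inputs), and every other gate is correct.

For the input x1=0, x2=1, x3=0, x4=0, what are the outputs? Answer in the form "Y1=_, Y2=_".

Propagate with M3 forced: M0=0, M1=0, M2=1, M3=0 [stuck-at-0], M4=1, M5=1, M6=1, M7=1, M8=1, M9=1, M10=0, M11=1.
So the outputs are Y1=1, Y2=1. (Without the fault they would be Y1=0, Y2=0.)

Y1=1, Y2=1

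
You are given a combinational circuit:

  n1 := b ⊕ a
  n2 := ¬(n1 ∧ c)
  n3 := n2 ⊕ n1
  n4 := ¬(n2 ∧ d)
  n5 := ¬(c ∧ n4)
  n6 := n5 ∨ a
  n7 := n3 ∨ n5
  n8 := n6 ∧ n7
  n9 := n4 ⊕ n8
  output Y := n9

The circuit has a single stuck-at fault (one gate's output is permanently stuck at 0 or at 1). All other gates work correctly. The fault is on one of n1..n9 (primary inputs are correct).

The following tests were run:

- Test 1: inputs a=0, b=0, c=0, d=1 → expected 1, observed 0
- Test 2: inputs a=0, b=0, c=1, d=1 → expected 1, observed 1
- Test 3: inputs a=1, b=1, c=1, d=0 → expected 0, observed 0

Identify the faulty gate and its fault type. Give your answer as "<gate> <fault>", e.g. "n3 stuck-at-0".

n4 stuck-at-1

Fault-free values for test 1 (a=0, b=0, c=0, d=1): n1=0, n2=1, n3=1, n4=0, n5=1, n6=1, n7=1, n8=1, n9=1, giving Y=1. Observed 0.
Test 1: faults giving observed 0 are {n2 stuck-at-0, n4 stuck-at-1, n5 stuck-at-0, n6 stuck-at-0, n7 stuck-at-0, n8 stuck-at-0, n9 stuck-at-0}.
Test 2 (a=0, b=0, c=1, d=1): fault-free n1=0, n2=1, n3=1, n4=0, n5=1, n6=1, n7=1, n8=1, n9=1 → 1; observed 1. Eliminates n5 stuck-at-0, n6 stuck-at-0, n7 stuck-at-0, n8 stuck-at-0, n9 stuck-at-0.
Test 3 (a=1, b=1, c=1, d=0): fault-free n1=0, n2=1, n3=1, n4=1, n5=0, n6=1, n7=1, n8=1, n9=0 → 0; observed 0. Eliminates n2 stuck-at-0.
Only n4 stuck-at-1 is consistent with every test.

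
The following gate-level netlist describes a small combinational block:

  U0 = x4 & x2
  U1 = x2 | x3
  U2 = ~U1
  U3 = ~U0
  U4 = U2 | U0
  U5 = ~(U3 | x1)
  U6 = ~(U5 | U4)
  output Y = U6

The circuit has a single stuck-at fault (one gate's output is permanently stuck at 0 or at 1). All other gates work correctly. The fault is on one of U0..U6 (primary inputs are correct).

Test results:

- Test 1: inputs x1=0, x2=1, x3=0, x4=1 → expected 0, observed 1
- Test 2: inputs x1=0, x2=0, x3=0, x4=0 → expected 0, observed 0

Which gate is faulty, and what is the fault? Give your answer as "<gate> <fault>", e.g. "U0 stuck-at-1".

U0 stuck-at-0

Fault-free values for test 1 (x1=0, x2=1, x3=0, x4=1): U0=1, U1=1, U2=0, U3=0, U4=1, U5=1, U6=0, giving Y=0. Observed 1.
Test 1: faults giving observed 1 are {U0 stuck-at-0, U6 stuck-at-1}.
Test 2 (x1=0, x2=0, x3=0, x4=0): fault-free U0=0, U1=0, U2=1, U3=1, U4=1, U5=0, U6=0 → 0; observed 0. Eliminates U6 stuck-at-1.
Only U0 stuck-at-0 is consistent with every test.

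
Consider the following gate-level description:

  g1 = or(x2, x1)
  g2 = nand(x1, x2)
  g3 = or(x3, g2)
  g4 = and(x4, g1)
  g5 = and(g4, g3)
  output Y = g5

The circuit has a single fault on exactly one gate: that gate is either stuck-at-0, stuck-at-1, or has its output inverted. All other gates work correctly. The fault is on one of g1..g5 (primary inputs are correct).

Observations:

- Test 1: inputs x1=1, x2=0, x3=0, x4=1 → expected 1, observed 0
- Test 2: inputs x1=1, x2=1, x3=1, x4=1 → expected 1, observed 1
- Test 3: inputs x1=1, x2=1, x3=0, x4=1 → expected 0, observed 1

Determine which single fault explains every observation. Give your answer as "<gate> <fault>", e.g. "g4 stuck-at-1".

Fault-free values for test 1 (x1=1, x2=0, x3=0, x4=1): g1=1, g2=1, g3=1, g4=1, g5=1, giving Y=1. Observed 0.
Test 1: faults giving observed 0 are {g1 stuck-at-0, g1 inverted output, g2 stuck-at-0, g2 inverted output, g3 stuck-at-0, g3 inverted output, g4 stuck-at-0, g4 inverted output, g5 stuck-at-0, g5 inverted output}.
Test 2 (x1=1, x2=1, x3=1, x4=1): fault-free g1=1, g2=0, g3=1, g4=1, g5=1 → 1; observed 1. Eliminates g1 stuck-at-0, g1 inverted output, g3 stuck-at-0, g3 inverted output, g4 stuck-at-0, g4 inverted output, g5 stuck-at-0, g5 inverted output.
Test 3 (x1=1, x2=1, x3=0, x4=1): fault-free g1=1, g2=0, g3=0, g4=1, g5=0 → 0; observed 1. Eliminates g2 stuck-at-0.
Only g2 inverted output is consistent with every test.

g2 inverted output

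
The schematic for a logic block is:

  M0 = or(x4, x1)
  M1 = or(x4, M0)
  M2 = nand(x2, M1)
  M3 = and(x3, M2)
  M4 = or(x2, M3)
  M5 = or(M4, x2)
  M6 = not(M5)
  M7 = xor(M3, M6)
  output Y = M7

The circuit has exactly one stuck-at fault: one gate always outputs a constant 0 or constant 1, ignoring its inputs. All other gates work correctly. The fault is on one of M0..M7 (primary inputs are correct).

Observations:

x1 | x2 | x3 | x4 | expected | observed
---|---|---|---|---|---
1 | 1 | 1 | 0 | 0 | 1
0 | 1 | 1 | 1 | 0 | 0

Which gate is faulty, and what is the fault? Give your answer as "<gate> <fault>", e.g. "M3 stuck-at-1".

M0 stuck-at-0

Fault-free values for test 1 (x1=1, x2=1, x3=1, x4=0): M0=1, M1=1, M2=0, M3=0, M4=1, M5=1, M6=0, M7=0, giving Y=0. Observed 1.
Test 1: faults giving observed 1 are {M0 stuck-at-0, M1 stuck-at-0, M2 stuck-at-1, M3 stuck-at-1, M5 stuck-at-0, M6 stuck-at-1, M7 stuck-at-1}.
Test 2 (x1=0, x2=1, x3=1, x4=1): fault-free M0=1, M1=1, M2=0, M3=0, M4=1, M5=1, M6=0, M7=0 → 0; observed 0. Eliminates M1 stuck-at-0, M2 stuck-at-1, M3 stuck-at-1, M5 stuck-at-0, M6 stuck-at-1, M7 stuck-at-1.
Only M0 stuck-at-0 is consistent with every test.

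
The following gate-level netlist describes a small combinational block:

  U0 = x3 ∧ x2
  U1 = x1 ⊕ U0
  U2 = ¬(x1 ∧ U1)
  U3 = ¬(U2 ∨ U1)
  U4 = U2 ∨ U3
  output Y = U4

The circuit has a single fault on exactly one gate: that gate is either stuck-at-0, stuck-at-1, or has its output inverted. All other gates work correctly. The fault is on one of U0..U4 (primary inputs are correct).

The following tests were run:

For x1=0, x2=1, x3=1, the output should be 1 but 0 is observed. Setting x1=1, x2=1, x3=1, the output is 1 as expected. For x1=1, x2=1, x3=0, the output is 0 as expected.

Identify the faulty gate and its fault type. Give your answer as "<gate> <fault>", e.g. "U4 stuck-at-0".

Fault-free values for test 1 (x1=0, x2=1, x3=1): U0=1, U1=1, U2=1, U3=0, U4=1, giving Y=1. Observed 0.
Test 1: faults giving observed 0 are {U2 stuck-at-0, U2 inverted output, U4 stuck-at-0, U4 inverted output}.
Test 2 (x1=1, x2=1, x3=1): fault-free U0=1, U1=0, U2=1, U3=0, U4=1 → 1; observed 1. Eliminates U4 stuck-at-0, U4 inverted output.
Test 3 (x1=1, x2=1, x3=0): fault-free U0=0, U1=1, U2=0, U3=0, U4=0 → 0; observed 0. Eliminates U2 inverted output.
Only U2 stuck-at-0 is consistent with every test.

U2 stuck-at-0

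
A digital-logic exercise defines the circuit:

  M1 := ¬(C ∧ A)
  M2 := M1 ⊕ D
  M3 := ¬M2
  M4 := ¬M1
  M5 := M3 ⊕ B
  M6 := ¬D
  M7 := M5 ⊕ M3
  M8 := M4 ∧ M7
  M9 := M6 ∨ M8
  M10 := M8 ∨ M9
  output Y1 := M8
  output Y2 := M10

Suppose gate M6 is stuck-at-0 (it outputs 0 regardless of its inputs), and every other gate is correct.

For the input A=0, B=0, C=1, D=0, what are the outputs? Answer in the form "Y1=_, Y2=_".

Y1=0, Y2=0

Propagate with M6 forced: M1=1, M2=1, M3=0, M4=0, M5=0, M6=0 [stuck-at-0], M7=0, M8=0, M9=0, M10=0.
So the outputs are Y1=0, Y2=0. (Without the fault they would be Y1=0, Y2=1.)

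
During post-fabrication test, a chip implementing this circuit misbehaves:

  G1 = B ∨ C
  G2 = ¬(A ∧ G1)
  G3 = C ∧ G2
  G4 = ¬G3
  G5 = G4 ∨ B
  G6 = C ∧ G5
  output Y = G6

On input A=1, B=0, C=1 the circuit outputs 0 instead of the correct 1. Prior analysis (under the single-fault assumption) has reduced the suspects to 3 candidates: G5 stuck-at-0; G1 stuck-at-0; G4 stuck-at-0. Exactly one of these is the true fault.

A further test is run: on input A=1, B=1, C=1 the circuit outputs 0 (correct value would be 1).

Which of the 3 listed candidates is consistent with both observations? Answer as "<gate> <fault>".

Evaluate each candidate on input A=1, B=1, C=1:
  G5 stuck-at-0: G1=1, G2=0, G3=0, G4=1, G5=0 [stuck-at-0], G6=0 → 0 — matches
  G1 stuck-at-0: G1=0 [stuck-at-0], G2=1, G3=1, G4=0, G5=1, G6=1 → 1 — eliminated
  G4 stuck-at-0: G1=1, G2=0, G3=0, G4=0 [stuck-at-0], G5=1, G6=1 → 1 — eliminated
Only G5 stuck-at-0 reproduces the observed 0.

G5 stuck-at-0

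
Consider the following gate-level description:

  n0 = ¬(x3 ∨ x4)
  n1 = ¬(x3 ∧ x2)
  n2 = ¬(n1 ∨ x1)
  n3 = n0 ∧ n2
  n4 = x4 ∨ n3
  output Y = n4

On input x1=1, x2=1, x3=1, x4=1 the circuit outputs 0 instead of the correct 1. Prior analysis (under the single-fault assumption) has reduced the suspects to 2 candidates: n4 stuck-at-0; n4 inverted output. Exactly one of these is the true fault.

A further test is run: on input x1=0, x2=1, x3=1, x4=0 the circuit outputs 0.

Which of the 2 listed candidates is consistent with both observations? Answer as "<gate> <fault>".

Evaluate each candidate on input x1=0, x2=1, x3=1, x4=0:
  n4 stuck-at-0: n0=0, n1=0, n2=1, n3=0, n4=0 [stuck-at-0] → 0 — matches
  n4 inverted output: n0=0, n1=0, n2=1, n3=0, n4=1 [inverted output] → 1 — eliminated
Only n4 stuck-at-0 reproduces the observed 0.

n4 stuck-at-0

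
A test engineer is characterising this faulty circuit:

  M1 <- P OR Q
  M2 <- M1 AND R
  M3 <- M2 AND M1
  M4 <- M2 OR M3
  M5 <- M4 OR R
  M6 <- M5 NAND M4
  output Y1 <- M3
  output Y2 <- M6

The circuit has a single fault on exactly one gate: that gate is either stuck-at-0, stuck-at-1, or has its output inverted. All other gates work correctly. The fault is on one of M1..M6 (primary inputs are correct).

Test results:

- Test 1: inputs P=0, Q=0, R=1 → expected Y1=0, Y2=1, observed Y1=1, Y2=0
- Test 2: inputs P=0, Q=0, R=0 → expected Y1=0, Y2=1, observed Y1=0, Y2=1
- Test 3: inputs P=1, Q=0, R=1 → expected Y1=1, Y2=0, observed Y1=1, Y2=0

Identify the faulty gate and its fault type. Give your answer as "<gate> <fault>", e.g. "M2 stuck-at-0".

M1 stuck-at-1

Fault-free values for test 1 (P=0, Q=0, R=1): M1=0, M2=0, M3=0, M4=0, M5=1, M6=1, giving Y1=0, Y2=1. Observed Y1=1, Y2=0.
Test 1: faults giving observed Y1=1, Y2=0 are {M1 stuck-at-1, M1 inverted output, M3 stuck-at-1, M3 inverted output}.
Test 2 (P=0, Q=0, R=0): fault-free M1=0, M2=0, M3=0, M4=0, M5=0, M6=1 → Y1=0, Y2=1; observed Y1=0, Y2=1. Eliminates M3 stuck-at-1, M3 inverted output.
Test 3 (P=1, Q=0, R=1): fault-free M1=1, M2=1, M3=1, M4=1, M5=1, M6=0 → Y1=1, Y2=0; observed Y1=1, Y2=0. Eliminates M1 inverted output.
Only M1 stuck-at-1 is consistent with every test.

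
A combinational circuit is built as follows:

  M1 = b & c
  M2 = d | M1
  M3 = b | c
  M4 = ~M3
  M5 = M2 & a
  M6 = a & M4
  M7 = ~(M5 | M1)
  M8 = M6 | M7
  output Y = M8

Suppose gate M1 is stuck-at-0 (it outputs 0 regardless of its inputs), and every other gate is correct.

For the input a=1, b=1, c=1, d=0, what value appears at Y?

Propagate with M1 forced: M1=0 [stuck-at-0], M2=0, M3=1, M4=0, M5=0, M6=0, M7=1, M8=1.
So Y = 1. (Without the fault it would be 0.)

1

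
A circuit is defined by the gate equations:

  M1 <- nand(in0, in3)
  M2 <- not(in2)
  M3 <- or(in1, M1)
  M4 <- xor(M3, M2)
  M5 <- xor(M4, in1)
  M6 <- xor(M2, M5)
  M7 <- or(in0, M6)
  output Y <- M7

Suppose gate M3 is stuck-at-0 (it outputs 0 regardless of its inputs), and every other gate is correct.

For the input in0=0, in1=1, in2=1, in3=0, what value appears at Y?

1

Propagate with M3 forced: M1=1, M2=0, M3=0 [stuck-at-0], M4=0, M5=1, M6=1, M7=1.
So Y = 1. (Without the fault it would be 0.)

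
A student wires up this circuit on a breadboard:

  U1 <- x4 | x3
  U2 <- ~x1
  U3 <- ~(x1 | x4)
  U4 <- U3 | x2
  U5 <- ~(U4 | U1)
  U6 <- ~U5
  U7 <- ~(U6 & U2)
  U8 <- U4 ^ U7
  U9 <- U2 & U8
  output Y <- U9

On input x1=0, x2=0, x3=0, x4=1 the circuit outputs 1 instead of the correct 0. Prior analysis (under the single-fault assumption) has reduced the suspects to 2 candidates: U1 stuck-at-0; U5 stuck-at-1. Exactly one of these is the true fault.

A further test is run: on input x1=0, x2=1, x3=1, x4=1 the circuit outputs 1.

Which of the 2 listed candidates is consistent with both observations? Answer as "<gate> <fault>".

Evaluate each candidate on input x1=0, x2=1, x3=1, x4=1:
  U1 stuck-at-0: U1=0 [stuck-at-0], U2=1, U3=0, U4=1, U5=0, U6=1, U7=0, U8=1, U9=1 → 1 — matches
  U5 stuck-at-1: U1=1, U2=1, U3=0, U4=1, U5=1 [stuck-at-1], U6=0, U7=1, U8=0, U9=0 → 0 — eliminated
Only U1 stuck-at-0 reproduces the observed 1.

U1 stuck-at-0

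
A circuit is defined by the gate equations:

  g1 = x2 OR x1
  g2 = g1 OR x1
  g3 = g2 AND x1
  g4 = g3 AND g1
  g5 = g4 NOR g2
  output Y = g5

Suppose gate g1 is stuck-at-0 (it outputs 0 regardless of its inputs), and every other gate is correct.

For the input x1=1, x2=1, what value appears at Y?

0

Propagate with g1 forced: g1=0 [stuck-at-0], g2=1, g3=1, g4=0, g5=0.
So Y = 0. (Same as the fault-free value — the fault is masked on this input.)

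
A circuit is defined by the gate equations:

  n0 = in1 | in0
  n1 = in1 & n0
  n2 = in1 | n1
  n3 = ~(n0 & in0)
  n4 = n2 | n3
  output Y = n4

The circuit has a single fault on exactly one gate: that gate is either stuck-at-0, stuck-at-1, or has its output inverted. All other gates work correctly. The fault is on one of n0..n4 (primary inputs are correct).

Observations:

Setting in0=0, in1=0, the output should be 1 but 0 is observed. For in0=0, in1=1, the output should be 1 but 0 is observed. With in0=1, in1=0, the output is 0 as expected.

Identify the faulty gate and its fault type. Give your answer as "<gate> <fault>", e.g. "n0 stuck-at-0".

n4 stuck-at-0

Fault-free values for test 1 (in0=0, in1=0): n0=0, n1=0, n2=0, n3=1, n4=1, giving Y=1. Observed 0.
Test 1: faults giving observed 0 are {n3 stuck-at-0, n3 inverted output, n4 stuck-at-0, n4 inverted output}.
Test 2 (in0=0, in1=1): fault-free n0=1, n1=1, n2=1, n3=1, n4=1 → 1; observed 0. Eliminates n3 stuck-at-0, n3 inverted output.
Test 3 (in0=1, in1=0): fault-free n0=1, n1=0, n2=0, n3=0, n4=0 → 0; observed 0. Eliminates n4 inverted output.
Only n4 stuck-at-0 is consistent with every test.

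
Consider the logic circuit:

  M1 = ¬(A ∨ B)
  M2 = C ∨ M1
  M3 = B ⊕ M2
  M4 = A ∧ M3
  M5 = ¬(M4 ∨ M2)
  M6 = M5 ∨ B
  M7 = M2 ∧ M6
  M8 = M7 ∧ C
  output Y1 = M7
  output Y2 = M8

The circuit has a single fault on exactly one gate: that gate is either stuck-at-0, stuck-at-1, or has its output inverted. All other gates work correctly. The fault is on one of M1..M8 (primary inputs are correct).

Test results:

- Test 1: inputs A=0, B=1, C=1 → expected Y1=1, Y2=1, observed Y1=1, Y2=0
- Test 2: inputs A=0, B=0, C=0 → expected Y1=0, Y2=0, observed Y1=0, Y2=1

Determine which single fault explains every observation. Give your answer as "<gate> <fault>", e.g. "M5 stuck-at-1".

M8 inverted output

Fault-free values for test 1 (A=0, B=1, C=1): M1=0, M2=1, M3=0, M4=0, M5=0, M6=1, M7=1, M8=1, giving Y1=1, Y2=1. Observed Y1=1, Y2=0.
Test 1: faults giving observed Y1=1, Y2=0 are {M8 stuck-at-0, M8 inverted output}.
Test 2 (A=0, B=0, C=0): fault-free M1=1, M2=1, M3=1, M4=0, M5=0, M6=0, M7=0, M8=0 → Y1=0, Y2=0; observed Y1=0, Y2=1. Eliminates M8 stuck-at-0.
Only M8 inverted output is consistent with every test.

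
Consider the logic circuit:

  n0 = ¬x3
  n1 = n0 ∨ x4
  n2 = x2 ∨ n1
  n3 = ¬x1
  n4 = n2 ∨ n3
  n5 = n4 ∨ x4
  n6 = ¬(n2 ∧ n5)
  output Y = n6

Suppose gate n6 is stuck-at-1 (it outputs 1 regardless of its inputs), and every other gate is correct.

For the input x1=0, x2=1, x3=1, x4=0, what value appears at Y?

Propagate with n6 forced: n0=0, n1=0, n2=1, n3=1, n4=1, n5=1, n6=1 [stuck-at-1].
So Y = 1. (Without the fault it would be 0.)

1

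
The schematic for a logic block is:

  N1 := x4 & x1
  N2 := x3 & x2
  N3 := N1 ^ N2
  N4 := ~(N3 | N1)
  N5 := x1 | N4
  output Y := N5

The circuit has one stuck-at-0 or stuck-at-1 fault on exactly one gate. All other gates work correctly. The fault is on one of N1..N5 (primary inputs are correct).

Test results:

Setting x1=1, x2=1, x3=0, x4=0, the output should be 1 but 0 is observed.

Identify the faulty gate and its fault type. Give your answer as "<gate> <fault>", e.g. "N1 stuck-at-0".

N5 stuck-at-0

Fault-free values for test 1 (x1=1, x2=1, x3=0, x4=0): N1=0, N2=0, N3=0, N4=1, N5=1, giving Y=1. Observed 0.
Test 1: faults giving observed 0 are {N5 stuck-at-0}.
Only N5 stuck-at-0 is consistent with every test.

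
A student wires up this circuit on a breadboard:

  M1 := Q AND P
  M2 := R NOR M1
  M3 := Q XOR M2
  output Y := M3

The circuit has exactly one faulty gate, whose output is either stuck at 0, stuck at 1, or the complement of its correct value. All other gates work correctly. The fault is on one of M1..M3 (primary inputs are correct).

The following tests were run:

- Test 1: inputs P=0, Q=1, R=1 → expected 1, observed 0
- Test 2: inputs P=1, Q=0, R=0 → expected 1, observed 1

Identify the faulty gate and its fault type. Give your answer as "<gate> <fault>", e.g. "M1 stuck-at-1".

Fault-free values for test 1 (P=0, Q=1, R=1): M1=0, M2=0, M3=1, giving Y=1. Observed 0.
Test 1: faults giving observed 0 are {M2 stuck-at-1, M2 inverted output, M3 stuck-at-0, M3 inverted output}.
Test 2 (P=1, Q=0, R=0): fault-free M1=0, M2=1, M3=1 → 1; observed 1. Eliminates M2 inverted output, M3 stuck-at-0, M3 inverted output.
Only M2 stuck-at-1 is consistent with every test.

M2 stuck-at-1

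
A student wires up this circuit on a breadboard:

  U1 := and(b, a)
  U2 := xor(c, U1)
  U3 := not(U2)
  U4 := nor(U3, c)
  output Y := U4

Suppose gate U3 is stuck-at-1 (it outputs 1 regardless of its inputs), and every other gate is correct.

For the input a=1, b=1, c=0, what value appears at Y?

Propagate with U3 forced: U1=1, U2=1, U3=1 [stuck-at-1], U4=0.
So Y = 0. (Without the fault it would be 1.)

0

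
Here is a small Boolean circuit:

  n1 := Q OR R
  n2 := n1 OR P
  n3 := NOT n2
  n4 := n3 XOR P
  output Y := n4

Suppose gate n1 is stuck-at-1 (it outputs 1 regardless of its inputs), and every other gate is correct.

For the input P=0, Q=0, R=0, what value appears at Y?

0

Propagate with n1 forced: n1=1 [stuck-at-1], n2=1, n3=0, n4=0.
So Y = 0. (Without the fault it would be 1.)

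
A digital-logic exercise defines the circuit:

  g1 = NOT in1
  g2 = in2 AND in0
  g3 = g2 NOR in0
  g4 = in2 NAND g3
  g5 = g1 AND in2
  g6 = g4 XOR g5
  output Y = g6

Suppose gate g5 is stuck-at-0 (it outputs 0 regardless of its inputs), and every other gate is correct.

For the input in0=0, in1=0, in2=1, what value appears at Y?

0

Propagate with g5 forced: g1=1, g2=0, g3=1, g4=0, g5=0 [stuck-at-0], g6=0.
So Y = 0. (Without the fault it would be 1.)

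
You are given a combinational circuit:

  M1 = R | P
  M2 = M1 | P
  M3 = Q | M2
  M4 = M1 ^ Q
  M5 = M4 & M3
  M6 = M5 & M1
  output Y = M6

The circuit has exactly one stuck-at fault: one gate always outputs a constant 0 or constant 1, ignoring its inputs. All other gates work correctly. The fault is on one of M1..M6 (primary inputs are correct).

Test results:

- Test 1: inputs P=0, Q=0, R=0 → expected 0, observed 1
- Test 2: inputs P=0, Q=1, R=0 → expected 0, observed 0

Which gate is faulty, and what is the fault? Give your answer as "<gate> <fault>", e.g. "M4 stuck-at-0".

M1 stuck-at-1

Fault-free values for test 1 (P=0, Q=0, R=0): M1=0, M2=0, M3=0, M4=0, M5=0, M6=0, giving Y=0. Observed 1.
Test 1: faults giving observed 1 are {M1 stuck-at-1, M6 stuck-at-1}.
Test 2 (P=0, Q=1, R=0): fault-free M1=0, M2=0, M3=1, M4=1, M5=1, M6=0 → 0; observed 0. Eliminates M6 stuck-at-1.
Only M1 stuck-at-1 is consistent with every test.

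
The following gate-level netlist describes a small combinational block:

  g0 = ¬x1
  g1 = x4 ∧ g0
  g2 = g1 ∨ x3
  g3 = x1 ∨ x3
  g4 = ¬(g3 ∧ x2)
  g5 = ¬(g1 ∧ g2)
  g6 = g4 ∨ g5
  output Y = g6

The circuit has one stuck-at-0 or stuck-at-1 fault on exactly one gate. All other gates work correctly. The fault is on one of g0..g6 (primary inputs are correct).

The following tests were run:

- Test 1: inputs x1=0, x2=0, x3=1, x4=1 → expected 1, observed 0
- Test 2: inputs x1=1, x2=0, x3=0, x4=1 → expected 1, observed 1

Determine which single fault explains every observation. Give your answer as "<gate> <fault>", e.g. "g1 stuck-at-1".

g4 stuck-at-0

Fault-free values for test 1 (x1=0, x2=0, x3=1, x4=1): g0=1, g1=1, g2=1, g3=1, g4=1, g5=0, g6=1, giving Y=1. Observed 0.
Test 1: faults giving observed 0 are {g4 stuck-at-0, g6 stuck-at-0}.
Test 2 (x1=1, x2=0, x3=0, x4=1): fault-free g0=0, g1=0, g2=0, g3=1, g4=1, g5=1, g6=1 → 1; observed 1. Eliminates g6 stuck-at-0.
Only g4 stuck-at-0 is consistent with every test.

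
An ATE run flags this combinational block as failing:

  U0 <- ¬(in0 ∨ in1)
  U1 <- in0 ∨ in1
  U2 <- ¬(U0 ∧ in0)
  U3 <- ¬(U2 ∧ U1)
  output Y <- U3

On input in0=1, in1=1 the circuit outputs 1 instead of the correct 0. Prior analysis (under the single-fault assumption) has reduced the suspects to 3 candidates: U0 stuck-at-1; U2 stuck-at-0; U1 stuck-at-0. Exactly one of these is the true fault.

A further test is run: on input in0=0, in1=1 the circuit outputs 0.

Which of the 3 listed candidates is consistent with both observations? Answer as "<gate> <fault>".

U0 stuck-at-1

Evaluate each candidate on input in0=0, in1=1:
  U0 stuck-at-1: U0=1 [stuck-at-1], U1=1, U2=1, U3=0 → 0 — matches
  U2 stuck-at-0: U0=0, U1=1, U2=0 [stuck-at-0], U3=1 → 1 — eliminated
  U1 stuck-at-0: U0=0, U1=0 [stuck-at-0], U2=1, U3=1 → 1 — eliminated
Only U0 stuck-at-1 reproduces the observed 0.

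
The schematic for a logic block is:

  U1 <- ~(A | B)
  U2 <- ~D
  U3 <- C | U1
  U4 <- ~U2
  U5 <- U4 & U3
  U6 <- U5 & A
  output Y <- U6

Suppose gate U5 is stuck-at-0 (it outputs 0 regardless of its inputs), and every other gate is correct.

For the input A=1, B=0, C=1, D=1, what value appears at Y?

0

Propagate with U5 forced: U1=0, U2=0, U3=1, U4=1, U5=0 [stuck-at-0], U6=0.
So Y = 0. (Without the fault it would be 1.)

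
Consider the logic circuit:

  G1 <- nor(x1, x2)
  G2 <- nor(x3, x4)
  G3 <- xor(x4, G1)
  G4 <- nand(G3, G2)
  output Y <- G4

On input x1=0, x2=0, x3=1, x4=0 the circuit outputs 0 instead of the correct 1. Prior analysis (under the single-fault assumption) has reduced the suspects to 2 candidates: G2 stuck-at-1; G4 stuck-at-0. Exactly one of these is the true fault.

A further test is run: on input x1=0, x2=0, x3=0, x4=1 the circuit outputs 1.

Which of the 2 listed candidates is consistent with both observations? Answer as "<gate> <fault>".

Evaluate each candidate on input x1=0, x2=0, x3=0, x4=1:
  G2 stuck-at-1: G1=1, G2=1 [stuck-at-1], G3=0, G4=1 → 1 — matches
  G4 stuck-at-0: G1=1, G2=0, G3=0, G4=0 [stuck-at-0] → 0 — eliminated
Only G2 stuck-at-1 reproduces the observed 1.

G2 stuck-at-1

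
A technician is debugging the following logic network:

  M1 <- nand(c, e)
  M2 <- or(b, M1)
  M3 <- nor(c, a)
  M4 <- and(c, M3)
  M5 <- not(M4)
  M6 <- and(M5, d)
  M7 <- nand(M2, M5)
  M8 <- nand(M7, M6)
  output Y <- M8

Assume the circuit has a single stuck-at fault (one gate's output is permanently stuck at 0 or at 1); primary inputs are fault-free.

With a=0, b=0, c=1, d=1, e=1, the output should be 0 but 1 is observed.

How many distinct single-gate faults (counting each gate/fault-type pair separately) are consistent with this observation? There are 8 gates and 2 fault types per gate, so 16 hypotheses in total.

Fault-free: M1=0, M2=0, M3=0, M4=0, M5=1, M6=1, M7=1, M8=0 → 0. Observed 1.
  M1: stuck-at-1 ✓; others ✗
  M2: stuck-at-1 ✓; others ✗
  M3: stuck-at-1 ✓; others ✗
  M4: stuck-at-1 ✓; others ✗
  M5: stuck-at-0 ✓; others ✗
  M6: stuck-at-0 ✓; others ✗
  M7: stuck-at-0 ✓; others ✗
  M8: stuck-at-1 ✓; others ✗
Consistent faults: {M1 stuck-at-1, M2 stuck-at-1, M3 stuck-at-1, M4 stuck-at-1, M5 stuck-at-0, M6 stuck-at-0, M7 stuck-at-0, M8 stuck-at-1} — 8 in all.

8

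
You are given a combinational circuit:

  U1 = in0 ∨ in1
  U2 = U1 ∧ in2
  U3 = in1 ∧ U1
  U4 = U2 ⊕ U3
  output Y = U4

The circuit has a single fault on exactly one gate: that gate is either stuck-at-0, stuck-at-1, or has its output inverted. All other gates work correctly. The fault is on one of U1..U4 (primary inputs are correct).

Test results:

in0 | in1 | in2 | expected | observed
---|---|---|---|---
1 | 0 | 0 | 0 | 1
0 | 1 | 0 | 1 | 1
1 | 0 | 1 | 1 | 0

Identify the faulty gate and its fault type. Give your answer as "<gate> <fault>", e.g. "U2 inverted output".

Fault-free values for test 1 (in0=1, in1=0, in2=0): U1=1, U2=0, U3=0, U4=0, giving Y=0. Observed 1.
Test 1: faults giving observed 1 are {U2 stuck-at-1, U2 inverted output, U3 stuck-at-1, U3 inverted output, U4 stuck-at-1, U4 inverted output}.
Test 2 (in0=0, in1=1, in2=0): fault-free U1=1, U2=0, U3=1, U4=1 → 1; observed 1. Eliminates U2 stuck-at-1, U2 inverted output, U3 inverted output, U4 inverted output.
Test 3 (in0=1, in1=0, in2=1): fault-free U1=1, U2=1, U3=0, U4=1 → 1; observed 0. Eliminates U4 stuck-at-1.
Only U3 stuck-at-1 is consistent with every test.

U3 stuck-at-1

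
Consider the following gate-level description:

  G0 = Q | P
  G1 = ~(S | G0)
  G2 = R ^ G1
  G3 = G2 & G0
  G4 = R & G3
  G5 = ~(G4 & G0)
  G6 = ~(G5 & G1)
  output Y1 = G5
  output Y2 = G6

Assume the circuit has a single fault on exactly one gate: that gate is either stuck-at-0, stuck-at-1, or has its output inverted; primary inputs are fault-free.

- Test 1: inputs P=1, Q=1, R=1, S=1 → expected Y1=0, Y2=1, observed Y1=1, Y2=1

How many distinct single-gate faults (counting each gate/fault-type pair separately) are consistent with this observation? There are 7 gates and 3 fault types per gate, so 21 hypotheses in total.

10

Fault-free: G0=1, G1=0, G2=1, G3=1, G4=1, G5=0, G6=1 → Y1=0, Y2=1. Observed Y1=1, Y2=1.
  G0: stuck-at-0, inverted output ✓; others ✗
  G1: none of the 3 fault types match ✗
  G2: stuck-at-0, inverted output ✓; others ✗
  G3: stuck-at-0, inverted output ✓; others ✗
  G4: stuck-at-0, inverted output ✓; others ✗
  G5: stuck-at-1, inverted output ✓; others ✗
  G6: none of the 3 fault types match ✗
Consistent faults: {G0 stuck-at-0, G0 inverted output, G2 stuck-at-0, G2 inverted output, G3 stuck-at-0, G3 inverted output, G4 stuck-at-0, G4 inverted output, G5 stuck-at-1, G5 inverted output} — 10 in all.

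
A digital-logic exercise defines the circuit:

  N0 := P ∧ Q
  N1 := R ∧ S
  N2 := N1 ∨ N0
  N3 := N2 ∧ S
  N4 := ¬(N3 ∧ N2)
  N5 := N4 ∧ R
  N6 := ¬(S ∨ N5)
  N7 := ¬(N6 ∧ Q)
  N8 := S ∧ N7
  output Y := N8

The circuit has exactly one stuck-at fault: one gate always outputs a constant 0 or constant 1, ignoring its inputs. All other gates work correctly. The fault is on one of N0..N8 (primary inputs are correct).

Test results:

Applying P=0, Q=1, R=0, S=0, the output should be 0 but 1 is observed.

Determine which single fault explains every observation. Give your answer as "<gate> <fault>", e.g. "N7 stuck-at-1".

Fault-free values for test 1 (P=0, Q=1, R=0, S=0): N0=0, N1=0, N2=0, N3=0, N4=1, N5=0, N6=1, N7=0, N8=0, giving Y=0. Observed 1.
Test 1: faults giving observed 1 are {N8 stuck-at-1}.
Only N8 stuck-at-1 is consistent with every test.

N8 stuck-at-1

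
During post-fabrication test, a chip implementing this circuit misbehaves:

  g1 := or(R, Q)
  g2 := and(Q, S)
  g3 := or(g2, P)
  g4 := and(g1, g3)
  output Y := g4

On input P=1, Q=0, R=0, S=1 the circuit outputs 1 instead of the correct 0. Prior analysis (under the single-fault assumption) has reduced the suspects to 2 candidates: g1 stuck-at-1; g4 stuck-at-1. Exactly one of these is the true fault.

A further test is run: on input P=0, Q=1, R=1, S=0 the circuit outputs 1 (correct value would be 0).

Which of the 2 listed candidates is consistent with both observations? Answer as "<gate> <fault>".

g4 stuck-at-1

Evaluate each candidate on input P=0, Q=1, R=1, S=0:
  g1 stuck-at-1: g1=1 [stuck-at-1], g2=0, g3=0, g4=0 → 0 — eliminated
  g4 stuck-at-1: g1=1, g2=0, g3=0, g4=1 [stuck-at-1] → 1 — matches
Only g4 stuck-at-1 reproduces the observed 1.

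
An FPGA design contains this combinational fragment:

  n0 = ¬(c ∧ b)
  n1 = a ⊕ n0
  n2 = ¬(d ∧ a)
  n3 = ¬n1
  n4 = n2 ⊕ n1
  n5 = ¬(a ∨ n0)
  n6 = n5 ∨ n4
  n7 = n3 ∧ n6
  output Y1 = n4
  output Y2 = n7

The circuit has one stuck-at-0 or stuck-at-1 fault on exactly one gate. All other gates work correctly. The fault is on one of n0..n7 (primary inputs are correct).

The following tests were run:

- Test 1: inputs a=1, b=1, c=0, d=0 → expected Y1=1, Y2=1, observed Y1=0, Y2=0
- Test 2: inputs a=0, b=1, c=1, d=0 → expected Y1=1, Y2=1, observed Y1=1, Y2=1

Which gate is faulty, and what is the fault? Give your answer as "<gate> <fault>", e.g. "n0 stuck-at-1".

n0 stuck-at-0

Fault-free values for test 1 (a=1, b=1, c=0, d=0): n0=1, n1=0, n2=1, n3=1, n4=1, n5=0, n6=1, n7=1, giving Y1=1, Y2=1. Observed Y1=0, Y2=0.
Test 1: faults giving observed Y1=0, Y2=0 are {n0 stuck-at-0, n1 stuck-at-1, n2 stuck-at-0, n4 stuck-at-0}.
Test 2 (a=0, b=1, c=1, d=0): fault-free n0=0, n1=0, n2=1, n3=1, n4=1, n5=1, n6=1, n7=1 → Y1=1, Y2=1; observed Y1=1, Y2=1. Eliminates n1 stuck-at-1, n2 stuck-at-0, n4 stuck-at-0.
Only n0 stuck-at-0 is consistent with every test.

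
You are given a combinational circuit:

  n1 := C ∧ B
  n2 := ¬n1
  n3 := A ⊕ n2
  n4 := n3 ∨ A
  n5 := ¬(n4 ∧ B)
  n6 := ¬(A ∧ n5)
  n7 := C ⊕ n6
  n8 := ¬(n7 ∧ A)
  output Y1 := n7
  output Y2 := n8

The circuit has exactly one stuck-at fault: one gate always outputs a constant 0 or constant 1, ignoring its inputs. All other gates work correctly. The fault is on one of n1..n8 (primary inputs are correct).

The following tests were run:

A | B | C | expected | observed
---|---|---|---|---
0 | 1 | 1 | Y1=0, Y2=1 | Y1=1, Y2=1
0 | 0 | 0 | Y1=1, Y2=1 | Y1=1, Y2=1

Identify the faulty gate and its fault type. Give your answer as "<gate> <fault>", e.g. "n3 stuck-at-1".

Fault-free values for test 1 (A=0, B=1, C=1): n1=1, n2=0, n3=0, n4=0, n5=1, n6=1, n7=0, n8=1, giving Y1=0, Y2=1. Observed Y1=1, Y2=1.
Test 1: faults giving observed Y1=1, Y2=1 are {n6 stuck-at-0, n7 stuck-at-1}.
Test 2 (A=0, B=0, C=0): fault-free n1=0, n2=1, n3=1, n4=1, n5=1, n6=1, n7=1, n8=1 → Y1=1, Y2=1; observed Y1=1, Y2=1. Eliminates n6 stuck-at-0.
Only n7 stuck-at-1 is consistent with every test.

n7 stuck-at-1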